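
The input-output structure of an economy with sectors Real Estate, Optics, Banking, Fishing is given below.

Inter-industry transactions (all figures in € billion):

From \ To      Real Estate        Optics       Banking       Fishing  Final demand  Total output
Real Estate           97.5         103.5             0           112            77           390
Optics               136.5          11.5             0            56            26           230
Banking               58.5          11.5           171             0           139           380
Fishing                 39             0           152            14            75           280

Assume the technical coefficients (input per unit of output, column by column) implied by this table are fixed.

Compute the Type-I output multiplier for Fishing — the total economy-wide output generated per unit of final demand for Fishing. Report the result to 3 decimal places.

m_4 = 3.512

Technical coefficients a_ij = z_ij / X_j:
  a_11 = 97.5/390 = 0.25, a_21 = 136.5/390 = 0.35, a_31 = 58.5/390 = 0.15, a_41 = 39/390 = 0.10
  a_12 = 103.5/230 = 0.45, a_22 = 11.5/230 = 0.05, a_32 = 11.5/230 = 0.05, a_42 = 0/230 = 0.00
  a_13 = 0/380 = 0.00, a_23 = 0/380 = 0.00, a_33 = 171/380 = 0.45, a_43 = 152/380 = 0.40
  a_14 = 112/280 = 0.40, a_24 = 56/280 = 0.20, a_34 = 0/280 = 0.00, a_44 = 14/280 = 0.05
I − A =
  [   0.75    -0.45     0.00    -0.40]
  [  -0.35     0.95     0.00    -0.20]
  [  -0.15    -0.05     0.55     0.00]
  [  -0.10     0.00    -0.40     0.95]
Compute the cofactors C_ij = (−1)^(i+j)·(3×3 minor ij) of I−A; the adjugate is their transpose:
adj(I−A) = Cᵀ =
  [ 0.492375   0.243125   0.188000   0.258500]
  [ 0.205875   0.345875   0.116000   0.159500]
  [ 0.153000   0.097750   0.480250   0.085000]
  [ 0.116250   0.066750   0.222000   0.305250]
det(I−A) = Σ_j (I−A)_1j·C_1j = (0.75)(0.492375) + (-0.45)(0.205875) + (0.00)(0.153000) + (-0.40)(0.116250) = 0.2301375
(I − A)⁻¹ = adj(I−A) / det(I−A) ≈
  [   2.1395     1.0564     0.8169     1.1232]
  [   0.8946     1.5029     0.5040     0.6931]
  [   0.6648     0.4247     2.0868     0.3693]
  [   0.5051     0.2900     0.9646     1.3264]
The output multiplier for sector j is the column-j sum of the Leontief inverse (I − A)⁻¹ = adj(I−A) / det(I−A).
Column 4 of adj(I−A): (0.258500, 0.159500, 0.085000, 0.305250); det(I−A) = 0.2301375.
m_4 = (0.258500 + 0.159500 + 0.085000 + 0.305250) / 0.2301375 = 0.80825 / 0.2301375 ≈ 3.512.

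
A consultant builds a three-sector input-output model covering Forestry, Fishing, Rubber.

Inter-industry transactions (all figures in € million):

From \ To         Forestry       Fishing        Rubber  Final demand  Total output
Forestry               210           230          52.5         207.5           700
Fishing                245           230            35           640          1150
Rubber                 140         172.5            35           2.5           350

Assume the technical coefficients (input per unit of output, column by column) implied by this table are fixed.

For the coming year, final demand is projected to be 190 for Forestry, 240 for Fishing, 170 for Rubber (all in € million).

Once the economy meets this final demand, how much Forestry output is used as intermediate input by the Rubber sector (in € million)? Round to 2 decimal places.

Technical coefficients a_ij = z_ij / X_j:
  a_11 = 210/700 = 0.30, a_21 = 245/700 = 0.35, a_31 = 140/700 = 0.20
  a_12 = 230/1150 = 0.20, a_22 = 230/1150 = 0.20, a_32 = 172.5/1150 = 0.15
  a_13 = 52.5/350 = 0.15, a_23 = 35/350 = 0.10, a_33 = 35/350 = 0.10
I − A =
  [   0.70    -0.20    -0.15]
  [  -0.35     0.80    -0.10]
  [  -0.20    -0.15     0.90]
Cofactors of I−A, C_ij = (−1)^(i+j)·(minor ij) (rows/columns in the sector order above):
  C_11 = (0.80)(0.90) − (-0.10)(-0.15) = 0.7050
  C_12 = −[(-0.35)(0.90) − (-0.10)(-0.20)] = 0.3350
  C_13 = (-0.35)(-0.15) − (0.80)(-0.20) = 0.2125
  C_21 = −[(-0.20)(0.90) − (-0.15)(-0.15)] = 0.2025
  C_22 = (0.70)(0.90) − (-0.15)(-0.20) = 0.6000
  C_23 = −[(0.70)(-0.15) − (-0.20)(-0.20)] = 0.1450
  C_31 = (-0.20)(-0.10) − (-0.15)(0.80) = 0.1400
  C_32 = −[(0.70)(-0.10) − (-0.15)(-0.35)] = 0.1225
  C_33 = (0.70)(0.80) − (-0.20)(-0.35) = 0.4900
det(I−A) = Σ_j (I−A)_1j·C_1j = (0.70)(0.7050) + (-0.20)(0.3350) + (-0.15)(0.2125) = 0.394625
adj(I−A) = Cᵀ =
  [ 0.7050   0.2025   0.1400]
  [ 0.3350   0.6000   0.1225]
  [ 0.2125   0.1450   0.4900]
(I − A)⁻¹ = adj(I−A) / det(I−A) ≈
  [   1.7865     0.5131     0.3548]
  [   0.8489     1.5204     0.3104]
  [   0.5385     0.3674     1.2417]
First solve x = (I − A)⁻¹ d = adj(I−A)·d / det(I−A); in particular x_3 = (0.2125·190 + 0.1450·240 + 0.4900·170) / 0.394625 = 158.475 / 0.394625 ≈ 401.5838.
Intermediate flow from 1 to 3: z_13 = a_13 · x_3 = 0.15 × 158.475 / 0.394625 = 23.77125 / 0.394625 ≈ 60.24.

z_13 = 60.24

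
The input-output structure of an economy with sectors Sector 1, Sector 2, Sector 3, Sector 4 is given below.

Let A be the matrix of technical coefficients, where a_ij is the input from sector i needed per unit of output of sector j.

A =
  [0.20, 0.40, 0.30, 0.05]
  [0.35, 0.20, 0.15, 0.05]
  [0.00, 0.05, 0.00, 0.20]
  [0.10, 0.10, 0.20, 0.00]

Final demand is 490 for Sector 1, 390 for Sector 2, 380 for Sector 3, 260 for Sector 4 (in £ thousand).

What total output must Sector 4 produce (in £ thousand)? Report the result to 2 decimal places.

I − A =
  [   0.80    -0.40    -0.30    -0.05]
  [  -0.35     0.80    -0.15    -0.05]
  [   0.00    -0.05     1.00    -0.20]
  [  -0.10    -0.10    -0.20     1.00]
Compute the cofactors C_ij = (−1)^(i+j)·(3×3 minor ij) of I−A; the adjugate is their transpose:
adj(I−A) = Cᵀ =
  [ 0.752000   0.410500   0.311250   0.120375]
  [ 0.344000   0.757000   0.237250   0.102500]
  [ 0.040750   0.063750   0.488250   0.102875]
  [ 0.117750   0.129500   0.152500   0.488750]
det(I−A) = Σ_j (I−A)_1j·C_1j = (0.80)(0.752000) + (-0.40)(0.344000) + (-0.30)(0.040750) + (-0.05)(0.117750) = 0.4458875
(I − A)⁻¹ = adj(I−A) / det(I−A) ≈
  [   1.6865     0.9206     0.6980     0.2700]
  [   0.7715     1.6977     0.5321     0.2299]
  [   0.0914     0.1430     1.0950     0.2307]
  [   0.2641     0.2904     0.3420     1.0961]
x = (I − A)⁻¹ d = adj(I−A)·d / det(I−A), with det(I−A) = 0.4458875:
  x_1 = (0.752000·490 + 0.410500·390 + 0.311250·380 + 0.120375·260) / 0.4458875 = 678.1475 / 0.4458875 ≈ 1520.89
  x_2 = (0.344000·490 + 0.757000·390 + 0.237250·380 + 0.102500·260) / 0.4458875 = 580.595 / 0.4458875 ≈ 1302.11
  x_3 = (0.040750·490 + 0.063750·390 + 0.488250·380 + 0.102875·260) / 0.4458875 = 257.1125 / 0.4458875 ≈ 576.63
  x_4 = (0.117750·490 + 0.129500·390 + 0.152500·380 + 0.488750·260) / 0.4458875 = 293.2275 / 0.4458875 ≈ 657.63

x_4 = 657.63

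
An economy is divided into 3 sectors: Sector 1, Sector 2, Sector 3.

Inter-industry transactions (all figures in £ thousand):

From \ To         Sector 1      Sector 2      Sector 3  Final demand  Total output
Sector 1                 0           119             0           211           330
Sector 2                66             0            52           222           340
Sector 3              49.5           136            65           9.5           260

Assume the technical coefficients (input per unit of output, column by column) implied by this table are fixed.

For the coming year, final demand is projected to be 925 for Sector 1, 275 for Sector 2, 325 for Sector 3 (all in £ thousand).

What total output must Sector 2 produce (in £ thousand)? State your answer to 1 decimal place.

Technical coefficients a_ij = z_ij / X_j:
  a_11 = 0/330 = 0.00, a_21 = 66/330 = 0.20, a_31 = 49.5/330 = 0.15
  a_12 = 119/340 = 0.35, a_22 = 0/340 = 0.00, a_32 = 136/340 = 0.40
  a_13 = 0/260 = 0.00, a_23 = 52/260 = 0.20, a_33 = 65/260 = 0.25
I − A =
  [   1.00    -0.35     0.00]
  [  -0.20     1.00    -0.20]
  [  -0.15    -0.40     0.75]
Cofactors of I−A, C_ij = (−1)^(i+j)·(minor ij) (rows/columns in the sector order above):
  C_11 = (1.00)(0.75) − (-0.20)(-0.40) = 0.6700
  C_12 = −[(-0.20)(0.75) − (-0.20)(-0.15)] = 0.1800
  C_13 = (-0.20)(-0.40) − (1.00)(-0.15) = 0.2300
  C_21 = −[(-0.35)(0.75) − (0.00)(-0.40)] = 0.2625
  C_22 = (1.00)(0.75) − (0.00)(-0.15) = 0.7500
  C_23 = −[(1.00)(-0.40) − (-0.35)(-0.15)] = 0.4525
  C_31 = (-0.35)(-0.20) − (0.00)(1.00) = 0.0700
  C_32 = −[(1.00)(-0.20) − (0.00)(-0.20)] = 0.2000
  C_33 = (1.00)(1.00) − (-0.35)(-0.20) = 0.9300
det(I−A) = Σ_j (I−A)_1j·C_1j = (1.00)(0.6700) + (-0.35)(0.1800) + (0.00)(0.2300) = 0.6070
adj(I−A) = Cᵀ =
  [ 0.6700   0.2625   0.0700]
  [ 0.1800   0.7500   0.2000]
  [ 0.2300   0.4525   0.9300]
(I − A)⁻¹ = adj(I−A) / det(I−A) ≈
  [   1.1038     0.4325     0.1153]
  [   0.2965     1.2356     0.3295]
  [   0.3789     0.7455     1.5321]
x = (I − A)⁻¹ d = adj(I−A)·d / det(I−A), with det(I−A) = 0.6070:
  x_1 = (0.6700·925 + 0.2625·275 + 0.0700·325) / 0.6070 = 714.6875 / 0.6070 ≈ 1177.4
  x_2 = (0.1800·925 + 0.7500·275 + 0.2000·325) / 0.6070 = 437.75 / 0.6070 ≈ 721.2
  x_3 = (0.2300·925 + 0.4525·275 + 0.9300·325) / 0.6070 = 639.4375 / 0.6070 ≈ 1053.4

x_2 = 721.2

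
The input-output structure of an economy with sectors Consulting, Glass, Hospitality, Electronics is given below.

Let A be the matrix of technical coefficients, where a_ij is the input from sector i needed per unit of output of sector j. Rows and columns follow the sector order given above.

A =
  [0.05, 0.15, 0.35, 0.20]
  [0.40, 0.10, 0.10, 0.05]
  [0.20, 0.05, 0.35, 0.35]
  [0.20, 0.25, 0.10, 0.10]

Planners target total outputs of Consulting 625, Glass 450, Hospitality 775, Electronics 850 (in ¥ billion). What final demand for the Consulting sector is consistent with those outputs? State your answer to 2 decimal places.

I − A =
  [   0.95    -0.15    -0.35    -0.20]
  [  -0.40     0.90    -0.10    -0.05]
  [  -0.20    -0.05     0.65    -0.35]
  [  -0.20    -0.25    -0.10     0.90]
d = (I − A) x:
  d_C = (+0.95)·625 + (-0.15)·450 + (-0.35)·775 + (-0.20)·850 = 85.00
  d_G = (-0.40)·625 + (+0.90)·450 + (-0.10)·775 + (-0.05)·850 = 35.00
  d_H = (-0.20)·625 + (-0.05)·450 + (+0.65)·775 + (-0.35)·850 = 58.75
  d_E = (-0.20)·625 + (-0.25)·450 + (-0.10)·775 + (+0.90)·850 = 450.00

d_C = 85.00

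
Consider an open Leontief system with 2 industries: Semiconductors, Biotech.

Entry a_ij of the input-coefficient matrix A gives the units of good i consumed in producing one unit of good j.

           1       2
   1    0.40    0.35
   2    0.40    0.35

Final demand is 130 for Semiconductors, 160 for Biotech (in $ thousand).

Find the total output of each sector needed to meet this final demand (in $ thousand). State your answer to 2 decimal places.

I − A =
  [   0.60    -0.35]
  [  -0.40     0.65]
det(I−A) = (0.60)(0.65) − (-0.35)(-0.40) = 0.2500
adj(I−A) = [[0.65, 0.35], [0.40, 0.60]]
(I − A)⁻¹ = adj(I−A) / det(I−A) ≈
  [   2.6000     1.4000]
  [   1.6000     2.4000]
x = (I − A)⁻¹ d = adj(I−A)·d / det(I−A), with det(I−A) = 0.2500:
  x_1 = (0.65·130 + 0.35·160) / 0.2500 = 140.50 / 0.2500 = 562.00
  x_2 = (0.40·130 + 0.60·160) / 0.2500 = 148.00 / 0.2500 = 592.00

x_1 = 562.00, x_2 = 592.00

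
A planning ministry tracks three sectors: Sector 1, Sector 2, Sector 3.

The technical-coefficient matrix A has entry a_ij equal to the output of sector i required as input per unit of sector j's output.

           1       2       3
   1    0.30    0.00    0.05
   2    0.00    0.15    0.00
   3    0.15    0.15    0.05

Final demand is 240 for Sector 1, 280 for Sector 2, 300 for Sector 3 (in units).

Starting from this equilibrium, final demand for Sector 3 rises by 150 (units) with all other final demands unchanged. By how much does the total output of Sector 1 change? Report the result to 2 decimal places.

I − A =
  [   0.70     0.00    -0.05]
  [   0.00     0.85     0.00]
  [  -0.15    -0.15     0.95]
Cofactors of I−A, C_ij = (−1)^(i+j)·(minor ij) (rows/columns in the sector order above):
  C_11 = (0.85)(0.95) − (0.00)(-0.15) = 0.8075
  C_12 = −[(0.00)(0.95) − (0.00)(-0.15)] = 0.0000
  C_13 = (0.00)(-0.15) − (0.85)(-0.15) = 0.1275
  C_21 = −[(0.00)(0.95) − (-0.05)(-0.15)] = 0.0075
  C_22 = (0.70)(0.95) − (-0.05)(-0.15) = 0.6575
  C_23 = −[(0.70)(-0.15) − (0.00)(-0.15)] = 0.1050
  C_31 = (0.00)(0.00) − (-0.05)(0.85) = 0.0425
  C_32 = −[(0.70)(0.00) − (-0.05)(0.00)] = 0.0000
  C_33 = (0.70)(0.85) − (0.00)(0.00) = 0.5950
det(I−A) = Σ_j (I−A)_1j·C_1j = (0.70)(0.8075) + (0.00)(0.0000) + (-0.05)(0.1275) = 0.558875
adj(I−A) = Cᵀ =
  [ 0.8075   0.0075   0.0425]
  [ 0.0000   0.6575   0.0000]
  [ 0.1275   0.1050   0.5950]
(I − A)⁻¹ = adj(I−A) / det(I−A) ≈
  [   1.4449     0.0134     0.0760]
  [   0.0000     1.1765     0.0000]
  [   0.2281     0.1879     1.0646]
Δx = (I − A)⁻¹ Δd with Δd having +150 in the Sector 3 component and 0 elsewhere.
So Δx_1 = L_13 · (+150), where L_13 = adj(I−A)_13 / det(I−A) = 0.0425 / 0.558875.
Δx_1 = 0.0425 × (+150) / 0.558875 = 6.375 / 0.558875 ≈ 11.41.

Δx_1 = 11.41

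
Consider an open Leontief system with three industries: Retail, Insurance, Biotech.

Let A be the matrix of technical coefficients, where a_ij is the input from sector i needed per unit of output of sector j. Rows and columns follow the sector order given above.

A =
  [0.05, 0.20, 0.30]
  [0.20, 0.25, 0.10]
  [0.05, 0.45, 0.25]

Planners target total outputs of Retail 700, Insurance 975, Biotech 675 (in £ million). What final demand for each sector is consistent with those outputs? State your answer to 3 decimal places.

I − A =
  [   0.95    -0.20    -0.30]
  [  -0.20     0.75    -0.10]
  [  -0.05    -0.45     0.75]
d = (I − A) x:
  d_1 = (+0.95)·700 + (-0.20)·975 + (-0.30)·675 = 267.500
  d_2 = (-0.20)·700 + (+0.75)·975 + (-0.10)·675 = 523.750
  d_3 = (-0.05)·700 + (-0.45)·975 + (+0.75)·675 = 32.500

d_1 = 267.500, d_2 = 523.750, d_3 = 32.500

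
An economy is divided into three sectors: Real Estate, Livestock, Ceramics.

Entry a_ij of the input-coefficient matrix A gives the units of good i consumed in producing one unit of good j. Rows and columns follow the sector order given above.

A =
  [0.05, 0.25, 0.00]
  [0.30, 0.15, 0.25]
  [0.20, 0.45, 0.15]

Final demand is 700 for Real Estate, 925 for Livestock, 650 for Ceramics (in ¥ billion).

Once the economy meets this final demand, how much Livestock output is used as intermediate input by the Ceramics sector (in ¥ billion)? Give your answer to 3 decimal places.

I − A =
  [   0.95    -0.25     0.00]
  [  -0.30     0.85    -0.25]
  [  -0.20    -0.45     0.85]
Cofactors of I−A, C_ij = (−1)^(i+j)·(minor ij) (rows/columns in the sector order above):
  C_11 = (0.85)(0.85) − (-0.25)(-0.45) = 0.6100
  C_12 = −[(-0.30)(0.85) − (-0.25)(-0.20)] = 0.3050
  C_13 = (-0.30)(-0.45) − (0.85)(-0.20) = 0.3050
  C_21 = −[(-0.25)(0.85) − (0.00)(-0.45)] = 0.2125
  C_22 = (0.95)(0.85) − (0.00)(-0.20) = 0.8075
  C_23 = −[(0.95)(-0.45) − (-0.25)(-0.20)] = 0.4775
  C_31 = (-0.25)(-0.25) − (0.00)(0.85) = 0.0625
  C_32 = −[(0.95)(-0.25) − (0.00)(-0.30)] = 0.2375
  C_33 = (0.95)(0.85) − (-0.25)(-0.30) = 0.7325
det(I−A) = Σ_j (I−A)_1j·C_1j = (0.95)(0.6100) + (-0.25)(0.3050) + (0.00)(0.3050) = 0.50325
adj(I−A) = Cᵀ =
  [ 0.6100   0.2125   0.0625]
  [ 0.3050   0.8075   0.2375]
  [ 0.3050   0.4775   0.7325]
(I − A)⁻¹ = adj(I−A) / det(I−A) ≈
  [   1.2121     0.4223     0.1242]
  [   0.6061     1.6046     0.4719]
  [   0.6061     0.9488     1.4555]
First solve x = (I − A)⁻¹ d = adj(I−A)·d / det(I−A); in particular x_C = (0.3050·700 + 0.4775·925 + 0.7325·650) / 0.50325 = 1131.3125 / 0.50325 ≈ 2248.01292.
Intermediate flow from L to C: z_LC = a_LC · x_C = 0.25 × 1131.3125 / 0.50325 = 282.828125 / 0.50325 ≈ 562.003.

z_LC = 562.003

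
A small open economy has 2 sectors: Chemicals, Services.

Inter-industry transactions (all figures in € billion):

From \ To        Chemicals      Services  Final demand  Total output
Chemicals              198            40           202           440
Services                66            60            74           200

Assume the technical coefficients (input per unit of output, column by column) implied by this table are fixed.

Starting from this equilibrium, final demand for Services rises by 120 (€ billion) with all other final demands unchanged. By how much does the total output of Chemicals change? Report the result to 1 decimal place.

Technical coefficients a_ij = z_ij / X_j:
  a_CC = 198/440 = 0.45, a_SC = 66/440 = 0.15
  a_CS = 40/200 = 0.20, a_SS = 60/200 = 0.30
I − A =
  [   0.55    -0.20]
  [  -0.15     0.70]
det(I−A) = (0.55)(0.70) − (-0.20)(-0.15) = 0.3550
adj(I−A) = [[0.70, 0.20], [0.15, 0.55]]
(I − A)⁻¹ = adj(I−A) / det(I−A) ≈
  [   1.9718     0.5634]
  [   0.4225     1.5493]
Δx = (I − A)⁻¹ Δd with Δd having +120 in the Services component and 0 elsewhere.
So Δx_C = L_CS · (+120), where L_CS = adj(I−A)_CS / det(I−A) = 0.20 / 0.3550.
Δx_C = 0.20 × (+120) / 0.3550 = 24.00 / 0.3550 ≈ 67.6.

Δx_C = 67.6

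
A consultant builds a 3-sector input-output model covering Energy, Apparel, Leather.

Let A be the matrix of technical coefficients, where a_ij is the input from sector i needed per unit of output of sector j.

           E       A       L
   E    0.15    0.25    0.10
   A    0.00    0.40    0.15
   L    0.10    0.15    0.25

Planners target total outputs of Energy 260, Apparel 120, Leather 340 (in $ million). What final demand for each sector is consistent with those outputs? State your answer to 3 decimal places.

d_E = 157.000, d_A = 21.000, d_L = 211.000

I − A =
  [   0.85    -0.25    -0.10]
  [   0.00     0.60    -0.15]
  [  -0.10    -0.15     0.75]
d = (I − A) x:
  d_E = (+0.85)·260 + (-0.25)·120 + (-0.10)·340 = 157.000
  d_A = (+0.00)·260 + (+0.60)·120 + (-0.15)·340 = 21.000
  d_L = (-0.10)·260 + (-0.15)·120 + (+0.75)·340 = 211.000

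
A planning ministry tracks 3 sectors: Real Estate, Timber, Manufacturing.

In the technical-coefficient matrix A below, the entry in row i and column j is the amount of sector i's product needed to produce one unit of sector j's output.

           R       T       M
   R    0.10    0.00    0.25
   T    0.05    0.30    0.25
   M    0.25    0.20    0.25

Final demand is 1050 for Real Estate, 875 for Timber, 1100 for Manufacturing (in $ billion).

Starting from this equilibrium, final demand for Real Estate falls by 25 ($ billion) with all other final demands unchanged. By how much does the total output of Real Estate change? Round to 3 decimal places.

Δx_R = -31.148

I − A =
  [   0.90     0.00    -0.25]
  [  -0.05     0.70    -0.25]
  [  -0.25    -0.20     0.75]
Cofactors of I−A, C_ij = (−1)^(i+j)·(minor ij) (rows/columns in the sector order above):
  C_11 = (0.70)(0.75) − (-0.25)(-0.20) = 0.4750
  C_12 = −[(-0.05)(0.75) − (-0.25)(-0.25)] = 0.1000
  C_13 = (-0.05)(-0.20) − (0.70)(-0.25) = 0.1850
  C_21 = −[(0.00)(0.75) − (-0.25)(-0.20)] = 0.0500
  C_22 = (0.90)(0.75) − (-0.25)(-0.25) = 0.6125
  C_23 = −[(0.90)(-0.20) − (0.00)(-0.25)] = 0.1800
  C_31 = (0.00)(-0.25) − (-0.25)(0.70) = 0.1750
  C_32 = −[(0.90)(-0.25) − (-0.25)(-0.05)] = 0.2375
  C_33 = (0.90)(0.70) − (0.00)(-0.05) = 0.6300
det(I−A) = Σ_j (I−A)_1j·C_1j = (0.90)(0.4750) + (0.00)(0.1000) + (-0.25)(0.1850) = 0.38125
adj(I−A) = Cᵀ =
  [ 0.4750   0.0500   0.1750]
  [ 0.1000   0.6125   0.2375]
  [ 0.1850   0.1800   0.6300]
(I − A)⁻¹ = adj(I−A) / det(I−A) ≈
  [   1.2459     0.1311     0.4590]
  [   0.2623     1.6066     0.6230]
  [   0.4852     0.4721     1.6525]
Δx = (I − A)⁻¹ Δd with Δd having -25 in the Real Estate component and 0 elsewhere.
So Δx_R = L_RR · (-25), where L_RR = adj(I−A)_RR / det(I−A) = 0.4750 / 0.38125.
Δx_R = 0.4750 × (-25) / 0.38125 = -11.875 / 0.38125 ≈ -31.148.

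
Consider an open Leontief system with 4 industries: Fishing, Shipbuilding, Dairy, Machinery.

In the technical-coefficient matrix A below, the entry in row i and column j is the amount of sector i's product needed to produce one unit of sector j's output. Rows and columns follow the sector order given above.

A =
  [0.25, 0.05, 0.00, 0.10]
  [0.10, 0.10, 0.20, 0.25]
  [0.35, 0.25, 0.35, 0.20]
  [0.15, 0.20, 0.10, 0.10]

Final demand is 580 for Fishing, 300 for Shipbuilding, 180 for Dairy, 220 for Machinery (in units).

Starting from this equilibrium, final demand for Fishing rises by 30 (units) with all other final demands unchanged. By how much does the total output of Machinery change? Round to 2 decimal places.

Δx_M = 14.59

I − A =
  [   0.75    -0.05     0.00    -0.10]
  [  -0.10     0.90    -0.20    -0.25]
  [  -0.35    -0.25     0.65    -0.20]
  [  -0.15    -0.20    -0.10     0.90]
Compute the cofactors C_ij = (−1)^(i+j)·(3×3 minor ij) of I−A; the adjugate is their transpose:
adj(I−A) = Cᵀ =
  [ 0.416750   0.043750   0.023250   0.063625]
  [ 0.158625   0.410500   0.151750   0.165375]
  [ 0.328875   0.219250   0.548125   0.219250]
  [ 0.141250   0.122875   0.098500   0.394500]
det(I−A) = Σ_j (I−A)_1j·C_1j = (0.75)(0.416750) + (-0.05)(0.158625) + (0.00)(0.328875) + (-0.10)(0.141250) = 0.29050625
(I − A)⁻¹ = adj(I−A) / det(I−A) ≈
  [   1.4346     0.1506     0.0800     0.2190]
  [   0.5460     1.4131     0.5224     0.5693]
  [   1.1321     0.7547     1.8868     0.7547]
  [   0.4862     0.4230     0.3391     1.3580]
Δx = (I − A)⁻¹ Δd with Δd having +30 in the Fishing component and 0 elsewhere.
So Δx_M = L_MF · (+30), where L_MF = adj(I−A)_MF / det(I−A) = 0.141250 / 0.29050625.
Δx_M = 0.141250 × (+30) / 0.29050625 = 4.2375 / 0.29050625 ≈ 14.59.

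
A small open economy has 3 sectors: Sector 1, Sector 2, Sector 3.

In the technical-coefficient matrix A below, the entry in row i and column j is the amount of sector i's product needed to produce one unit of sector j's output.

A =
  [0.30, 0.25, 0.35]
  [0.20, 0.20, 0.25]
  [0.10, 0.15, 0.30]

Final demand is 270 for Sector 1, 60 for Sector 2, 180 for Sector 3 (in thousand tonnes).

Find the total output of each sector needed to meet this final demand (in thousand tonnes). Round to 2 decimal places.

I − A =
  [   0.70    -0.25    -0.35]
  [  -0.20     0.80    -0.25]
  [  -0.10    -0.15     0.70]
Cofactors of I−A, C_ij = (−1)^(i+j)·(minor ij) (rows/columns in the sector order above):
  C_11 = (0.80)(0.70) − (-0.25)(-0.15) = 0.5225
  C_12 = −[(-0.20)(0.70) − (-0.25)(-0.10)] = 0.1650
  C_13 = (-0.20)(-0.15) − (0.80)(-0.10) = 0.1100
  C_21 = −[(-0.25)(0.70) − (-0.35)(-0.15)] = 0.2275
  C_22 = (0.70)(0.70) − (-0.35)(-0.10) = 0.4550
  C_23 = −[(0.70)(-0.15) − (-0.25)(-0.10)] = 0.1300
  C_31 = (-0.25)(-0.25) − (-0.35)(0.80) = 0.3425
  C_32 = −[(0.70)(-0.25) − (-0.35)(-0.20)] = 0.2450
  C_33 = (0.70)(0.80) − (-0.25)(-0.20) = 0.5100
det(I−A) = Σ_j (I−A)_1j·C_1j = (0.70)(0.5225) + (-0.25)(0.1650) + (-0.35)(0.1100) = 0.2860
adj(I−A) = Cᵀ =
  [ 0.5225   0.2275   0.3425]
  [ 0.1650   0.4550   0.2450]
  [ 0.1100   0.1300   0.5100]
(I − A)⁻¹ = adj(I−A) / det(I−A) ≈
  [   1.8269     0.7955     1.1976]
  [   0.5769     1.5909     0.8566]
  [   0.3846     0.4545     1.7832]
x = (I − A)⁻¹ d = adj(I−A)·d / det(I−A), with det(I−A) = 0.2860:
  x_1 = (0.5225·270 + 0.2275·60 + 0.3425·180) / 0.2860 = 216.375 / 0.2860 ≈ 756.56
  x_2 = (0.1650·270 + 0.4550·60 + 0.2450·180) / 0.2860 = 115.95 / 0.2860 ≈ 405.42
  x_3 = (0.1100·270 + 0.1300·60 + 0.5100·180) / 0.2860 = 129.30 / 0.2860 ≈ 452.10

x_1 = 756.56, x_2 = 405.42, x_3 = 452.10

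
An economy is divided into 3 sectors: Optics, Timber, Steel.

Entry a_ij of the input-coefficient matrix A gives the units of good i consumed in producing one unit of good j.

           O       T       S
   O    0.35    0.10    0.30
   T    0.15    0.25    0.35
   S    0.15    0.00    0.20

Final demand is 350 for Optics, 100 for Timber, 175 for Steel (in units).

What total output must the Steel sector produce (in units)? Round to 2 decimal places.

x_S = 364.49

I − A =
  [   0.65    -0.10    -0.30]
  [  -0.15     0.75    -0.35]
  [  -0.15     0.00     0.80]
Cofactors of I−A, C_ij = (−1)^(i+j)·(minor ij) (rows/columns in the sector order above):
  C_11 = (0.75)(0.80) − (-0.35)(0.00) = 0.6000
  C_12 = −[(-0.15)(0.80) − (-0.35)(-0.15)] = 0.1725
  C_13 = (-0.15)(0.00) − (0.75)(-0.15) = 0.1125
  C_21 = −[(-0.10)(0.80) − (-0.30)(0.00)] = 0.0800
  C_22 = (0.65)(0.80) − (-0.30)(-0.15) = 0.4750
  C_23 = −[(0.65)(0.00) − (-0.10)(-0.15)] = 0.0150
  C_31 = (-0.10)(-0.35) − (-0.30)(0.75) = 0.2600
  C_32 = −[(0.65)(-0.35) − (-0.30)(-0.15)] = 0.2725
  C_33 = (0.65)(0.75) − (-0.10)(-0.15) = 0.4725
det(I−A) = Σ_j (I−A)_1j·C_1j = (0.65)(0.6000) + (-0.10)(0.1725) + (-0.30)(0.1125) = 0.3390
adj(I−A) = Cᵀ =
  [ 0.6000   0.0800   0.2600]
  [ 0.1725   0.4750   0.2725]
  [ 0.1125   0.0150   0.4725]
(I − A)⁻¹ = adj(I−A) / det(I−A) ≈
  [   1.7699     0.2360     0.7670]
  [   0.5088     1.4012     0.8038]
  [   0.3319     0.0442     1.3938]
x = (I − A)⁻¹ d = adj(I−A)·d / det(I−A), with det(I−A) = 0.3390:
  x_O = (0.6000·350 + 0.0800·100 + 0.2600·175) / 0.3390 = 263.50 / 0.3390 ≈ 777.29
  x_T = (0.1725·350 + 0.4750·100 + 0.2725·175) / 0.3390 = 155.5625 / 0.3390 ≈ 458.89
  x_S = (0.1125·350 + 0.0150·100 + 0.4725·175) / 0.3390 = 123.5625 / 0.3390 ≈ 364.49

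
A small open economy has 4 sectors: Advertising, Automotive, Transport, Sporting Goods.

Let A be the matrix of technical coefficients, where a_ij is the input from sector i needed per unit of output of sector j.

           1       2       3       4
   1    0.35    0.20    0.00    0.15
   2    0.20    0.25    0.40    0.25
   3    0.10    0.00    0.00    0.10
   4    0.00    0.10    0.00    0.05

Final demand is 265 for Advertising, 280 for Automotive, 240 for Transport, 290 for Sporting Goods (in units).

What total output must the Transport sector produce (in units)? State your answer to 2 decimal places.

I − A =
  [   0.65    -0.20     0.00    -0.15]
  [  -0.20     0.75    -0.40    -0.25]
  [  -0.10     0.00     1.00    -0.10]
  [   0.00    -0.10     0.00     0.95]
Compute the cofactors C_ij = (−1)^(i+j)·(3×3 minor ij) of I−A; the adjugate is their transpose:
adj(I−A) = Cᵀ =
  [ 0.683500   0.205000   0.082000   0.170500]
  [ 0.228000   0.617500   0.247000   0.224500]
  [ 0.070750   0.027000   0.405875   0.061000]
  [ 0.024000   0.065000   0.026000   0.439500]
det(I−A) = Σ_j (I−A)_1j·C_1j = (0.65)(0.683500) + (-0.20)(0.228000) + (0.00)(0.070750) + (-0.15)(0.024000) = 0.395075
(I − A)⁻¹ = adj(I−A) / det(I−A) ≈
  [   1.7301     0.5189     0.2076     0.4316]
  [   0.5771     1.5630     0.6252     0.5682]
  [   0.1791     0.0683     1.0273     0.1544]
  [   0.0607     0.1645     0.0658     1.1124]
x = (I − A)⁻¹ d = adj(I−A)·d / det(I−A), with det(I−A) = 0.395075:
  x_1 = (0.683500·265 + 0.205000·280 + 0.082000·240 + 0.170500·290) / 0.395075 = 307.6525 / 0.395075 ≈ 778.72
  x_2 = (0.228000·265 + 0.617500·280 + 0.247000·240 + 0.224500·290) / 0.395075 = 357.705 / 0.395075 ≈ 905.41
  x_3 = (0.070750·265 + 0.027000·280 + 0.405875·240 + 0.061000·290) / 0.395075 = 141.40875 / 0.395075 ≈ 357.93
  x_4 = (0.024000·265 + 0.065000·280 + 0.026000·240 + 0.439500·290) / 0.395075 = 158.255 / 0.395075 ≈ 400.57

x_3 = 357.93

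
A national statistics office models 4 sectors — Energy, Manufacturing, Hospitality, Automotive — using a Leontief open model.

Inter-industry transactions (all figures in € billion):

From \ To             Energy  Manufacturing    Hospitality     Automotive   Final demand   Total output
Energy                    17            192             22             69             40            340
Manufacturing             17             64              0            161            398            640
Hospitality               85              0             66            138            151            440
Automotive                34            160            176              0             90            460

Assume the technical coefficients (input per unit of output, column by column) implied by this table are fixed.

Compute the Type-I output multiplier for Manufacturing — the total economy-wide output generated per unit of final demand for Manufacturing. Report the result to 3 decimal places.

Technical coefficients a_ij = z_ij / X_j:
  a_11 = 17/340 = 0.05, a_21 = 17/340 = 0.05, a_31 = 85/340 = 0.25, a_41 = 34/340 = 0.10
  a_12 = 192/640 = 0.30, a_22 = 64/640 = 0.10, a_32 = 0/640 = 0.00, a_42 = 160/640 = 0.25
  a_13 = 22/440 = 0.05, a_23 = 0/440 = 0.00, a_33 = 66/440 = 0.15, a_43 = 176/440 = 0.40
  a_14 = 69/460 = 0.15, a_24 = 161/460 = 0.35, a_34 = 138/460 = 0.30, a_44 = 0/460 = 0.00
I − A =
  [   0.95    -0.30    -0.05    -0.15]
  [  -0.05     0.90     0.00    -0.35]
  [  -0.25     0.00     0.85    -0.30]
  [  -0.10    -0.25    -0.40     1.00]
Compute the cofactors C_ij = (−1)^(i+j)·(3×3 minor ij) of I−A; the adjugate is their transpose:
adj(I−A) = Cᵀ =
  [ 0.582625   0.254625   0.136625   0.217500]
  [ 0.101250   0.651750   0.140250   0.285375]
  [ 0.233875   0.164625   0.731000   0.312000]
  [ 0.177125   0.254250   0.341125   0.702750]
det(I−A) = Σ_j (I−A)_1j·C_1j = (0.95)(0.582625) + (-0.30)(0.101250) + (-0.05)(0.233875) + (-0.15)(0.177125) = 0.48485625
(I − A)⁻¹ = adj(I−A) / det(I−A) ≈
  [   1.2016     0.5252     0.2818     0.4486]
  [   0.2088     1.3442     0.2893     0.5886]
  [   0.4824     0.3395     1.5077     0.6435]
  [   0.3653     0.5244     0.7036     1.4494]
The output multiplier for sector j is the column-j sum of the Leontief inverse (I − A)⁻¹ = adj(I−A) / det(I−A).
Column 2 of adj(I−A): (0.254625, 0.651750, 0.164625, 0.254250); det(I−A) = 0.48485625.
m_2 = (0.254625 + 0.651750 + 0.164625 + 0.254250) / 0.48485625 = 1.32525 / 0.48485625 ≈ 2.733.

m_2 = 2.733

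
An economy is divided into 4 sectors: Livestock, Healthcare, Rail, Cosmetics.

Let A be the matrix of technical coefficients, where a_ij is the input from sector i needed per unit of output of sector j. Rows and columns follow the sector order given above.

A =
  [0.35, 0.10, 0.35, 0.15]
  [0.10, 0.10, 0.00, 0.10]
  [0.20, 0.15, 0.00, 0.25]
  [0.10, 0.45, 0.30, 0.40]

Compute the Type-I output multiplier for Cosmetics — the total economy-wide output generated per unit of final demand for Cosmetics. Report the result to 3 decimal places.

I − A =
  [   0.65    -0.10    -0.35    -0.15]
  [  -0.10     0.90     0.00    -0.10]
  [  -0.20    -0.15     1.00    -0.25]
  [  -0.10    -0.45    -0.30     0.60]
Compute the cofactors C_ij = (−1)^(i+j)·(3×3 minor ij) of I−A; the adjugate is their transpose:
adj(I−A) = Cᵀ =
  [ 0.423000   0.197625   0.216750   0.229000]
  [ 0.068500   0.266500   0.048500   0.081750]
  [ 0.143250   0.157375   0.294500   0.184750]
  [ 0.193500   0.311500   0.219750   0.506750]
det(I−A) = Σ_j (I−A)_1j·C_1j = (0.65)(0.423000) + (-0.10)(0.068500) + (-0.35)(0.143250) + (-0.15)(0.193500) = 0.1889375
(I − A)⁻¹ = adj(I−A) / det(I−A) ≈
  [   2.2388     1.0460     1.1472     1.2120]
  [   0.3626     1.4105     0.2567     0.4327]
  [   0.7582     0.8329     1.5587     0.9778]
  [   1.0241     1.6487     1.1631     2.6821]
The output multiplier for sector j is the column-j sum of the Leontief inverse (I − A)⁻¹ = adj(I−A) / det(I−A).
Column 4 of adj(I−A): (0.229000, 0.081750, 0.184750, 0.506750); det(I−A) = 0.1889375.
m_4 = (0.229000 + 0.081750 + 0.184750 + 0.506750) / 0.1889375 = 1.00225 / 0.1889375 ≈ 5.305.

m_4 = 5.305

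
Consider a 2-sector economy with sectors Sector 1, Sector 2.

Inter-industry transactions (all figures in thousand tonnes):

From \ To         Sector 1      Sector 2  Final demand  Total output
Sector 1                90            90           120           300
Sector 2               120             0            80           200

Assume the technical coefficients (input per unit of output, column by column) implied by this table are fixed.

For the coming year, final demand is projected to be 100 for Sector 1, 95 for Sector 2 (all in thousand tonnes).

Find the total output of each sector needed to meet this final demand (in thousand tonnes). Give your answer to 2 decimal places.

Technical coefficients a_ij = z_ij / X_j:
  a_11 = 90/300 = 0.30, a_21 = 120/300 = 0.40
  a_12 = 90/200 = 0.45, a_22 = 0/200 = 0.00
I − A =
  [   0.70    -0.45]
  [  -0.40     1.00]
det(I−A) = (0.70)(1.00) − (-0.45)(-0.40) = 0.5200
adj(I−A) = [[1.00, 0.45], [0.40, 0.70]]
(I − A)⁻¹ = adj(I−A) / det(I−A) ≈
  [   1.9231     0.8654]
  [   0.7692     1.3462]
x = (I − A)⁻¹ d = adj(I−A)·d / det(I−A), with det(I−A) = 0.5200:
  x_1 = (1.00·100 + 0.45·95) / 0.5200 = 142.75 / 0.5200 ≈ 274.52
  x_2 = (0.40·100 + 0.70·95) / 0.5200 = 106.50 / 0.5200 ≈ 204.81

x_1 = 274.52, x_2 = 204.81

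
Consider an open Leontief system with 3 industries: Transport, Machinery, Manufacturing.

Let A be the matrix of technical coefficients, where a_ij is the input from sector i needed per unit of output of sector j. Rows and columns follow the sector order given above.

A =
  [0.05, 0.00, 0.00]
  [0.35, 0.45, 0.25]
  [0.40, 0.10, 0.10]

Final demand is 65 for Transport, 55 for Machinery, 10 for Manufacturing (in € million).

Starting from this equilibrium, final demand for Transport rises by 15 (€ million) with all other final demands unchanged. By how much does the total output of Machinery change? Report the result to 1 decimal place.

I − A =
  [   0.95     0.00     0.00]
  [  -0.35     0.55    -0.25]
  [  -0.40    -0.10     0.90]
Cofactors of I−A, C_ij = (−1)^(i+j)·(minor ij) (rows/columns in the sector order above):
  C_11 = (0.55)(0.90) − (-0.25)(-0.10) = 0.4700
  C_12 = −[(-0.35)(0.90) − (-0.25)(-0.40)] = 0.4150
  C_13 = (-0.35)(-0.10) − (0.55)(-0.40) = 0.2550
  C_21 = −[(0.00)(0.90) − (0.00)(-0.10)] = 0.0000
  C_22 = (0.95)(0.90) − (0.00)(-0.40) = 0.8550
  C_23 = −[(0.95)(-0.10) − (0.00)(-0.40)] = 0.0950
  C_31 = (0.00)(-0.25) − (0.00)(0.55) = 0.0000
  C_32 = −[(0.95)(-0.25) − (0.00)(-0.35)] = 0.2375
  C_33 = (0.95)(0.55) − (0.00)(-0.35) = 0.5225
det(I−A) = Σ_j (I−A)_1j·C_1j = (0.95)(0.4700) + (0.00)(0.4150) + (0.00)(0.2550) = 0.4465
adj(I−A) = Cᵀ =
  [ 0.4700   0.0000   0.0000]
  [ 0.4150   0.8550   0.2375]
  [ 0.2550   0.0950   0.5225]
(I − A)⁻¹ = adj(I−A) / det(I−A) ≈
  [   1.0526     0.0000     0.0000]
  [   0.9295     1.9149     0.5319]
  [   0.5711     0.2128     1.1702]
Δx = (I − A)⁻¹ Δd with Δd having +15 in the Transport component and 0 elsewhere.
So Δx_2 = L_21 · (+15), where L_21 = adj(I−A)_21 / det(I−A) = 0.4150 / 0.4465.
Δx_2 = 0.4150 × (+15) / 0.4465 = 6.225 / 0.4465 ≈ 13.9.

Δx_2 = 13.9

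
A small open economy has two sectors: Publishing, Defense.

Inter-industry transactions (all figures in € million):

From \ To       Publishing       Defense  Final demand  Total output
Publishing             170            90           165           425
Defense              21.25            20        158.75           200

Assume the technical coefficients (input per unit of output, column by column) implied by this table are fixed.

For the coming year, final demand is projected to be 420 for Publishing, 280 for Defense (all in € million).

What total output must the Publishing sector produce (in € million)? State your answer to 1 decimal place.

Technical coefficients a_ij = z_ij / X_j:
  a_11 = 170/425 = 0.40, a_21 = 21.25/425 = 0.05
  a_12 = 90/200 = 0.45, a_22 = 20/200 = 0.10
I − A =
  [   0.60    -0.45]
  [  -0.05     0.90]
det(I−A) = (0.60)(0.90) − (-0.45)(-0.05) = 0.5175
adj(I−A) = [[0.90, 0.45], [0.05, 0.60]]
(I − A)⁻¹ = adj(I−A) / det(I−A) ≈
  [   1.7391     0.8696]
  [   0.0966     1.1594]
x = (I − A)⁻¹ d = adj(I−A)·d / det(I−A), with det(I−A) = 0.5175:
  x_1 = (0.90·420 + 0.45·280) / 0.5175 = 504.00 / 0.5175 ≈ 973.9
  x_2 = (0.05·420 + 0.60·280) / 0.5175 = 189.00 / 0.5175 ≈ 365.2

x_1 = 973.9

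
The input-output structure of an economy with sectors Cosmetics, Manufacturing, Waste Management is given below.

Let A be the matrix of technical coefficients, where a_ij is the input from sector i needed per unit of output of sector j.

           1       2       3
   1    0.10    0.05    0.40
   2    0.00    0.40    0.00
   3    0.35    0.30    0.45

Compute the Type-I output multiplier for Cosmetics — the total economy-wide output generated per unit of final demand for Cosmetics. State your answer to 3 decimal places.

I − A =
  [   0.90    -0.05    -0.40]
  [   0.00     0.60     0.00]
  [  -0.35    -0.30     0.55]
Cofactors of I−A, C_ij = (−1)^(i+j)·(minor ij) (rows/columns in the sector order above):
  C_11 = (0.60)(0.55) − (0.00)(-0.30) = 0.3300
  C_12 = −[(0.00)(0.55) − (0.00)(-0.35)] = 0.0000
  C_13 = (0.00)(-0.30) − (0.60)(-0.35) = 0.2100
  C_21 = −[(-0.05)(0.55) − (-0.40)(-0.30)] = 0.1475
  C_22 = (0.90)(0.55) − (-0.40)(-0.35) = 0.3550
  C_23 = −[(0.90)(-0.30) − (-0.05)(-0.35)] = 0.2875
  C_31 = (-0.05)(0.00) − (-0.40)(0.60) = 0.2400
  C_32 = −[(0.90)(0.00) − (-0.40)(0.00)] = 0.0000
  C_33 = (0.90)(0.60) − (-0.05)(0.00) = 0.5400
det(I−A) = Σ_j (I−A)_1j·C_1j = (0.90)(0.3300) + (-0.05)(0.0000) + (-0.40)(0.2100) = 0.2130
adj(I−A) = Cᵀ =
  [ 0.3300   0.1475   0.2400]
  [ 0.0000   0.3550   0.0000]
  [ 0.2100   0.2875   0.5400]
(I − A)⁻¹ = adj(I−A) / det(I−A) ≈
  [   1.5493     0.6925     1.1268]
  [   0.0000     1.6667     0.0000]
  [   0.9859     1.3498     2.5352]
The output multiplier for sector j is the column-j sum of the Leontief inverse (I − A)⁻¹ = adj(I−A) / det(I−A).
Column 1 of adj(I−A): (0.3300, 0.0000, 0.2100); det(I−A) = 0.2130.
m_1 = (0.3300 + 0.0000 + 0.2100) / 0.2130 = 0.54 / 0.2130 ≈ 2.535.

m_1 = 2.535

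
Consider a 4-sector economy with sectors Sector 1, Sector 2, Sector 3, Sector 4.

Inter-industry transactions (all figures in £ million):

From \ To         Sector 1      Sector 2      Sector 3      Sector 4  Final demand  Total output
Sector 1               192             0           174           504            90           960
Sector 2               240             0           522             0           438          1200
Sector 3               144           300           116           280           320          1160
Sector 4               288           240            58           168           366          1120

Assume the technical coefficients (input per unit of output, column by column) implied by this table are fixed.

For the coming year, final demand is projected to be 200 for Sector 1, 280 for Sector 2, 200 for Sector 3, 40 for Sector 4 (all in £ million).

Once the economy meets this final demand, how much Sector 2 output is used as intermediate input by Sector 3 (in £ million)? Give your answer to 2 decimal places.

z_23 = 304.33

Technical coefficients a_ij = z_ij / X_j:
  a_11 = 192/960 = 0.20, a_21 = 240/960 = 0.25, a_31 = 144/960 = 0.15, a_41 = 288/960 = 0.30
  a_12 = 0/1200 = 0.00, a_22 = 0/1200 = 0.00, a_32 = 300/1200 = 0.25, a_42 = 240/1200 = 0.20
  a_13 = 174/1160 = 0.15, a_23 = 522/1160 = 0.45, a_33 = 116/1160 = 0.10, a_43 = 58/1160 = 0.05
  a_14 = 504/1120 = 0.45, a_24 = 0/1120 = 0.00, a_34 = 280/1120 = 0.25, a_44 = 168/1120 = 0.15
I − A =
  [   0.80     0.00    -0.15    -0.45]
  [  -0.25     1.00    -0.45     0.00]
  [  -0.15    -0.25     0.90    -0.25]
  [  -0.30    -0.20    -0.05     0.85]
Compute the cofactors C_ij = (−1)^(i+j)·(3×3 minor ij) of I−A; the adjugate is their transpose:
adj(I−A) = Cᵀ =
  [ 0.634375   0.126000   0.190500   0.391875]
  [ 0.279250   0.446750   0.282750   0.231000]
  [ 0.268125   0.189750   0.522500   0.295625]
  [ 0.305375   0.160750   0.164500   0.598125]
det(I−A) = Σ_j (I−A)_1j·C_1j = (0.80)(0.634375) + (0.00)(0.279250) + (-0.15)(0.268125) + (-0.45)(0.305375) = 0.3298625
(I − A)⁻¹ = adj(I−A) / det(I−A) ≈
  [   1.9231     0.3820     0.5775     1.1880]
  [   0.8466     1.3544     0.8572     0.7003]
  [   0.8128     0.5752     1.5840     0.8962]
  [   0.9258     0.4873     0.4987     1.8133]
First solve x = (I − A)⁻¹ d = adj(I−A)·d / det(I−A); in particular x_3 = (0.268125·200 + 0.189750·280 + 0.522500·200 + 0.295625·40) / 0.3298625 = 223.08 / 0.3298625 ≈ 676.2818.
Intermediate flow from 2 to 3: z_23 = a_23 · x_3 = 0.45 × 223.08 / 0.3298625 = 100.386 / 0.3298625 ≈ 304.33.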